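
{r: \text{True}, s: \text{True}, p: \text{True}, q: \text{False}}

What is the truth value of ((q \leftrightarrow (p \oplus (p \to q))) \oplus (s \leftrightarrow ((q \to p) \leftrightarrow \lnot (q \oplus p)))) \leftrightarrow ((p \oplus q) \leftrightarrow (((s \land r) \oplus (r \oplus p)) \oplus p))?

p \to q = \text{True} \to \text{False} = \text{False}
p \oplus (p \to q) = \text{True} \oplus \text{False} = \text{True}
q \leftrightarrow (p \oplus (p \to q)) = \text{False} \leftrightarrow \text{True} = \text{False}
q \to p = \text{False} \to \text{True} = \text{True}
q \oplus p = \text{False} \oplus \text{True} = \text{True}
\lnot (q \oplus p) = \lnot \text{True} = \text{False}
(q \to p) \leftrightarrow \lnot (q \oplus p) = \text{True} \leftrightarrow \text{False} = \text{False}
s \leftrightarrow ((q \to p) \leftrightarrow \lnot (q \oplus p)) = \text{True} \leftrightarrow \text{False} = \text{False}
(q \leftrightarrow (p \oplus (p \to q))) \oplus (s \leftrightarrow ((q \to p) \leftrightarrow \lnot (q \oplus p))) = \text{False} \oplus \text{False} = \text{False}
p \oplus q = \text{True} \oplus \text{False} = \text{True}
s \land r = \text{True} \land \text{True} = \text{True}
r \oplus p = \text{True} \oplus \text{True} = \text{False}
(s \land r) \oplus (r \oplus p) = \text{True} \oplus \text{False} = \text{True}
((s \land r) \oplus (r \oplus p)) \oplus p = \text{True} \oplus \text{True} = \text{False}
(p \oplus q) \leftrightarrow (((s \land r) \oplus (r \oplus p)) \oplus p) = \text{True} \leftrightarrow \text{False} = \text{False}
((q \leftrightarrow (p \oplus (p \to q))) \oplus (s \leftrightarrow ((q \to p) \leftrightarrow \lnot (q \oplus p)))) \leftrightarrow ((p \oplus q) \leftrightarrow (((s \land r) \oplus (r \oplus p)) \oplus p)) = \text{False} \leftrightarrow \text{False} = \text{True}

\text{True}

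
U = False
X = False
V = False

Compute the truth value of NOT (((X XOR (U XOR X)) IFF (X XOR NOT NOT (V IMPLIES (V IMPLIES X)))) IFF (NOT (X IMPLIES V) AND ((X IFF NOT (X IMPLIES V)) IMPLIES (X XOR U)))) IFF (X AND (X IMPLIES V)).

U XOR X = False XOR False = False
X XOR (U XOR X) = False XOR False = False
V IMPLIES X = False IMPLIES False = True
V IMPLIES (V IMPLIES X) = False IMPLIES True = True
NOT (V IMPLIES (V IMPLIES X)) = NOT True = False
NOT NOT (V IMPLIES (V IMPLIES X)) = NOT False = True
X XOR NOT NOT (V IMPLIES (V IMPLIES X)) = False XOR True = True
(X XOR (U XOR X)) IFF (X XOR NOT NOT (V IMPLIES (V IMPLIES X))) = False IFF True = False
X IMPLIES V = False IMPLIES False = True
NOT (X IMPLIES V) = NOT True = False
X IMPLIES V = False IMPLIES False = True
NOT (X IMPLIES V) = NOT True = False
X IFF NOT (X IMPLIES V) = False IFF False = True
X XOR U = False XOR False = False
(X IFF NOT (X IMPLIES V)) IMPLIES (X XOR U) = True IMPLIES False = False
NOT (X IMPLIES V) AND ((X IFF NOT (X IMPLIES V)) IMPLIES (X XOR U)) = False AND False = False
((X XOR (U XOR X)) IFF (X XOR NOT NOT (V IMPLIES (V IMPLIES X)))) IFF (NOT (X IMPLIES V) AND ((X IFF NOT (X IMPLIES V)) IMPLIES (X XOR U))) = False IFF False = True
NOT (((X XOR (U XOR X)) IFF (X XOR NOT NOT (V IMPLIES (V IMPLIES X)))) IFF (NOT (X IMPLIES V) AND ((X IFF NOT (X IMPLIES V)) IMPLIES (X XOR U)))) = NOT True = False
X IMPLIES V = False IMPLIES False = True
X AND (X IMPLIES V) = False AND True = False
NOT (((X XOR (U XOR X)) IFF (X XOR NOT NOT (V IMPLIES (V IMPLIES X)))) IFF (NOT (X IMPLIES V) AND ((X IFF NOT (X IMPLIES V)) IMPLIES (X XOR U)))) IFF (X AND (X IMPLIES V)) = False IFF False = True

True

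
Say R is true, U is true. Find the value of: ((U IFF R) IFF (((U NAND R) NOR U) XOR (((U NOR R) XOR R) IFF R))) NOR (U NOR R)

False

Substituting R=True, U=True:
U IFF R = True IFF True = True
U NAND R = True NAND True = False
(U NAND R) NOR U = False NOR True = False
U NOR R = True NOR True = False
(U NOR R) XOR R = False XOR True = True
((U NOR R) XOR R) IFF R = True IFF True = True
((U NAND R) NOR U) XOR (((U NOR R) XOR R) IFF R) = False XOR True = True
(U IFF R) IFF (((U NAND R) NOR U) XOR (((U NOR R) XOR R) IFF R)) = True IFF True = True
U NOR R = True NOR True = False
((U IFF R) IFF (((U NAND R) NOR U) XOR (((U NOR R) XOR R) IFF R))) NOR (U NOR R) = True NOR False = False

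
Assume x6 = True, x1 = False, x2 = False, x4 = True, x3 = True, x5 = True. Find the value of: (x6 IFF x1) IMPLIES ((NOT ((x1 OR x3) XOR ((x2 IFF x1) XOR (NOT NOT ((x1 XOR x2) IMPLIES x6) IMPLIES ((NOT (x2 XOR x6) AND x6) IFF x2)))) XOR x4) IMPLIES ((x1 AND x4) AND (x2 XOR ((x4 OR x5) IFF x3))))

x6 IFF x1 = True IFF False = False
x1 OR x3 = False OR True = True
x2 IFF x1 = False IFF False = True
x1 XOR x2 = False XOR False = False
(x1 XOR x2) IMPLIES x6 = False IMPLIES True = True
NOT ((x1 XOR x2) IMPLIES x6) = NOT True = False
NOT NOT ((x1 XOR x2) IMPLIES x6) = NOT False = True
x2 XOR x6 = False XOR True = True
NOT (x2 XOR x6) = NOT True = False
NOT (x2 XOR x6) AND x6 = False AND True = False
(NOT (x2 XOR x6) AND x6) IFF x2 = False IFF False = True
NOT NOT ((x1 XOR x2) IMPLIES x6) IMPLIES ((NOT (x2 XOR x6) AND x6) IFF x2) = True IMPLIES True = True
(x2 IFF x1) XOR (NOT NOT ((x1 XOR x2) IMPLIES x6) IMPLIES ((NOT (x2 XOR x6) AND x6) IFF x2)) = True XOR True = False
(x1 OR x3) XOR ((x2 IFF x1) XOR (NOT NOT ((x1 XOR x2) IMPLIES x6) IMPLIES ((NOT (x2 XOR x6) AND x6) IFF x2))) = True XOR False = True
NOT ((x1 OR x3) XOR ((x2 IFF x1) XOR (NOT NOT ((x1 XOR x2) IMPLIES x6) IMPLIES ((NOT (x2 XOR x6) AND x6) IFF x2)))) = NOT True = False
NOT ((x1 OR x3) XOR ((x2 IFF x1) XOR (NOT NOT ((x1 XOR x2) IMPLIES x6) IMPLIES ((NOT (x2 XOR x6) AND x6) IFF x2)))) XOR x4 = False XOR True = True
x1 AND x4 = False AND True = False
x4 OR x5 = True OR True = True
(x4 OR x5) IFF x3 = True IFF True = True
x2 XOR ((x4 OR x5) IFF x3) = False XOR True = True
(x1 AND x4) AND (x2 XOR ((x4 OR x5) IFF x3)) = False AND True = False
(NOT ((x1 OR x3) XOR ((x2 IFF x1) XOR (NOT NOT ((x1 XOR x2) IMPLIES x6) IMPLIES ((NOT (x2 XOR x6) AND x6) IFF x2)))) XOR x4) IMPLIES ((x1 AND x4) AND (x2 XOR ((x4 OR x5) IFF x3))) = True IMPLIES False = False
(x6 IFF x1) IMPLIES ((NOT ((x1 OR x3) XOR ((x2 IFF x1) XOR (NOT NOT ((x1 XOR x2) IMPLIES x6) IMPLIES ((NOT (x2 XOR x6) AND x6) IFF x2)))) XOR x4) IMPLIES ((x1 AND x4) AND (x2 XOR ((x4 OR x5) IFF x3)))) = False IMPLIES False = True

True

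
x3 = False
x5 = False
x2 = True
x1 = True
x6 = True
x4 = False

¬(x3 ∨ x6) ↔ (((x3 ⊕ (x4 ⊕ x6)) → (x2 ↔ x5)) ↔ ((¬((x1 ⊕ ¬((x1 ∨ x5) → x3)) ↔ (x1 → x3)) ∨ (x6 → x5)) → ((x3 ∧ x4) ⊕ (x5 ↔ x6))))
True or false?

True

x3 ∨ x6 = False ∨ True = True
¬(x3 ∨ x6) = ¬True = False
x4 ⊕ x6 = False ⊕ True = True
x3 ⊕ (x4 ⊕ x6) = False ⊕ True = True
x2 ↔ x5 = True ↔ False = False
(x3 ⊕ (x4 ⊕ x6)) → (x2 ↔ x5) = True → False = False
x1 ∨ x5 = True ∨ False = True
(x1 ∨ x5) → x3 = True → False = False
¬((x1 ∨ x5) → x3) = ¬False = True
x1 ⊕ ¬((x1 ∨ x5) → x3) = True ⊕ True = False
x1 → x3 = True → False = False
(x1 ⊕ ¬((x1 ∨ x5) → x3)) ↔ (x1 → x3) = False ↔ False = True
¬((x1 ⊕ ¬((x1 ∨ x5) → x3)) ↔ (x1 → x3)) = ¬True = False
x6 → x5 = True → False = False
¬((x1 ⊕ ¬((x1 ∨ x5) → x3)) ↔ (x1 → x3)) ∨ (x6 → x5) = False ∨ False = False
x3 ∧ x4 = False ∧ False = False
x5 ↔ x6 = False ↔ True = False
(x3 ∧ x4) ⊕ (x5 ↔ x6) = False ⊕ False = False
(¬((x1 ⊕ ¬((x1 ∨ x5) → x3)) ↔ (x1 → x3)) ∨ (x6 → x5)) → ((x3 ∧ x4) ⊕ (x5 ↔ x6)) = False → False = True
((x3 ⊕ (x4 ⊕ x6)) → (x2 ↔ x5)) ↔ ((¬((x1 ⊕ ¬((x1 ∨ x5) → x3)) ↔ (x1 → x3)) ∨ (x6 → x5)) → ((x3 ∧ x4) ⊕ (x5 ↔ x6))) = False ↔ True = False
¬(x3 ∨ x6) ↔ (((x3 ⊕ (x4 ⊕ x6)) → (x2 ↔ x5)) ↔ ((¬((x1 ⊕ ¬((x1 ∨ x5) → x3)) ↔ (x1 → x3)) ∨ (x6 → x5)) → ((x3 ∧ x4) ⊕ (x5 ↔ x6)))) = False ↔ False = True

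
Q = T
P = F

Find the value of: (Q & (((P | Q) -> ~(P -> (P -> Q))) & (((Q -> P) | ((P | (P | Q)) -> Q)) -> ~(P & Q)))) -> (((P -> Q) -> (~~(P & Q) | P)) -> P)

T

P | Q = F | T = T
P -> Q = F -> T = T
P -> (P -> Q) = F -> T = T
~(P -> (P -> Q)) = ~T = F
(P | Q) -> ~(P -> (P -> Q)) = T -> F = F
Q -> P = T -> F = F
P | Q = F | T = T
P | (P | Q) = F | T = T
(P | (P | Q)) -> Q = T -> T = T
(Q -> P) | ((P | (P | Q)) -> Q) = F | T = T
P & Q = F & T = F
~(P & Q) = ~F = T
((Q -> P) | ((P | (P | Q)) -> Q)) -> ~(P & Q) = T -> T = T
((P | Q) -> ~(P -> (P -> Q))) & (((Q -> P) | ((P | (P | Q)) -> Q)) -> ~(P & Q)) = F & T = F
Q & (((P | Q) -> ~(P -> (P -> Q))) & (((Q -> P) | ((P | (P | Q)) -> Q)) -> ~(P & Q))) = T & F = F
P -> Q = F -> T = T
P & Q = F & T = F
~(P & Q) = ~F = T
~~(P & Q) = ~T = F
~~(P & Q) | P = F | F = F
(P -> Q) -> (~~(P & Q) | P) = T -> F = F
((P -> Q) -> (~~(P & Q) | P)) -> P = F -> F = T
(Q & (((P | Q) -> ~(P -> (P -> Q))) & (((Q -> P) | ((P | (P | Q)) -> Q)) -> ~(P & Q)))) -> (((P -> Q) -> (~~(P & Q) | P)) -> P) = F -> T = T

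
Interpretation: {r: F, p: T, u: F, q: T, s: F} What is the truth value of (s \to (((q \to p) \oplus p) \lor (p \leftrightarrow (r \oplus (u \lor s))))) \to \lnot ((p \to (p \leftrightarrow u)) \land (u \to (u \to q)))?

q \to p = T \to T = T
(q \to p) \oplus p = T \oplus T = F
u \lor s = F \lor F = F
r \oplus (u \lor s) = F \oplus F = F
p \leftrightarrow (r \oplus (u \lor s)) = T \leftrightarrow F = F
((q \to p) \oplus p) \lor (p \leftrightarrow (r \oplus (u \lor s))) = F \lor F = F
s \to (((q \to p) \oplus p) \lor (p \leftrightarrow (r \oplus (u \lor s)))) = F \to F = T
p \leftrightarrow u = T \leftrightarrow F = F
p \to (p \leftrightarrow u) = T \to F = F
u \to q = F \to T = T
u \to (u \to q) = F \to T = T
(p \to (p \leftrightarrow u)) \land (u \to (u \to q)) = F \land T = F
\lnot ((p \to (p \leftrightarrow u)) \land (u \to (u \to q))) = \lnot F = T
(s \to (((q \to p) \oplus p) \lor (p \leftrightarrow (r \oplus (u \lor s))))) \to \lnot ((p \to (p \leftrightarrow u)) \land (u \to (u \to q))) = T \to T = T

T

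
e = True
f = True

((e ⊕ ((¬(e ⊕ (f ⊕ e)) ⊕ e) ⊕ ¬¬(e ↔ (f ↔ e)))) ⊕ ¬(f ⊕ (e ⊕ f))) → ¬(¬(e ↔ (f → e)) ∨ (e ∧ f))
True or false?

f ⊕ e = True ⊕ True = False
e ⊕ (f ⊕ e) = True ⊕ False = True
¬(e ⊕ (f ⊕ e)) = ¬True = False
¬(e ⊕ (f ⊕ e)) ⊕ e = False ⊕ True = True
f ↔ e = True ↔ True = True
e ↔ (f ↔ e) = True ↔ True = True
¬(e ↔ (f ↔ e)) = ¬True = False
¬¬(e ↔ (f ↔ e)) = ¬False = True
(¬(e ⊕ (f ⊕ e)) ⊕ e) ⊕ ¬¬(e ↔ (f ↔ e)) = True ⊕ True = False
e ⊕ ((¬(e ⊕ (f ⊕ e)) ⊕ e) ⊕ ¬¬(e ↔ (f ↔ e))) = True ⊕ False = True
e ⊕ f = True ⊕ True = False
f ⊕ (e ⊕ f) = True ⊕ False = True
¬(f ⊕ (e ⊕ f)) = ¬True = False
(e ⊕ ((¬(e ⊕ (f ⊕ e)) ⊕ e) ⊕ ¬¬(e ↔ (f ↔ e)))) ⊕ ¬(f ⊕ (e ⊕ f)) = True ⊕ False = True
f → e = True → True = True
e ↔ (f → e) = True ↔ True = True
¬(e ↔ (f → e)) = ¬True = False
e ∧ f = True ∧ True = True
¬(e ↔ (f → e)) ∨ (e ∧ f) = False ∨ True = True
¬(¬(e ↔ (f → e)) ∨ (e ∧ f)) = ¬True = False
((e ⊕ ((¬(e ⊕ (f ⊕ e)) ⊕ e) ⊕ ¬¬(e ↔ (f ↔ e)))) ⊕ ¬(f ⊕ (e ⊕ f))) → ¬(¬(e ↔ (f → e)) ∨ (e ∧ f)) = True → False = False

False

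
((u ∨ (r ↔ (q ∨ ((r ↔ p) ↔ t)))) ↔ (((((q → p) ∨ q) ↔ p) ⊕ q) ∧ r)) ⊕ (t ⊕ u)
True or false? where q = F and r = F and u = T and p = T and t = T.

r ↔ p = F ↔ T = F
(r ↔ p) ↔ t = F ↔ T = F
q ∨ ((r ↔ p) ↔ t) = F ∨ F = F
r ↔ (q ∨ ((r ↔ p) ↔ t)) = F ↔ F = T
u ∨ (r ↔ (q ∨ ((r ↔ p) ↔ t))) = T ∨ T = T
q → p = F → T = T
(q → p) ∨ q = T ∨ F = T
((q → p) ∨ q) ↔ p = T ↔ T = T
(((q → p) ∨ q) ↔ p) ⊕ q = T ⊕ F = T
((((q → p) ∨ q) ↔ p) ⊕ q) ∧ r = T ∧ F = F
(u ∨ (r ↔ (q ∨ ((r ↔ p) ↔ t)))) ↔ (((((q → p) ∨ q) ↔ p) ⊕ q) ∧ r) = T ↔ F = F
t ⊕ u = T ⊕ T = F
((u ∨ (r ↔ (q ∨ ((r ↔ p) ↔ t)))) ↔ (((((q → p) ∨ q) ↔ p) ⊕ q) ∧ r)) ⊕ (t ⊕ u) = F ⊕ F = F

F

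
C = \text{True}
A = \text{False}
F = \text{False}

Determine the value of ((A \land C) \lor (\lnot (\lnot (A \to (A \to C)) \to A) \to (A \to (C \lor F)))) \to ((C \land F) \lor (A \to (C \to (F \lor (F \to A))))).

\text{True}

A \land C = \text{False} \land \text{True} = \text{False}
A \to C = \text{False} \to \text{True} = \text{True}
A \to (A \to C) = \text{False} \to \text{True} = \text{True}
\lnot (A \to (A \to C)) = \lnot \text{True} = \text{False}
\lnot (A \to (A \to C)) \to A = \text{False} \to \text{False} = \text{True}
\lnot (\lnot (A \to (A \to C)) \to A) = \lnot \text{True} = \text{False}
C \lor F = \text{True} \lor \text{False} = \text{True}
A \to (C \lor F) = \text{False} \to \text{True} = \text{True}
\lnot (\lnot (A \to (A \to C)) \to A) \to (A \to (C \lor F)) = \text{False} \to \text{True} = \text{True}
(A \land C) \lor (\lnot (\lnot (A \to (A \to C)) \to A) \to (A \to (C \lor F))) = \text{False} \lor \text{True} = \text{True}
C \land F = \text{True} \land \text{False} = \text{False}
F \to A = \text{False} \to \text{False} = \text{True}
F \lor (F \to A) = \text{False} \lor \text{True} = \text{True}
C \to (F \lor (F \to A)) = \text{True} \to \text{True} = \text{True}
A \to (C \to (F \lor (F \to A))) = \text{False} \to \text{True} = \text{True}
(C \land F) \lor (A \to (C \to (F \lor (F \to A)))) = \text{False} \lor \text{True} = \text{True}
((A \land C) \lor (\lnot (\lnot (A \to (A \to C)) \to A) \to (A \to (C \lor F)))) \to ((C \land F) \lor (A \to (C \to (F \lor (F \to A))))) = \text{True} \to \text{True} = \text{True}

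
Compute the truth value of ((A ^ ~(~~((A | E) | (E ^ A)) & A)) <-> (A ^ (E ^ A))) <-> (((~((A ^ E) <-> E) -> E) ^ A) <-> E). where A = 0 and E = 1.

A | E = 0 | 1 = 1
E ^ A = 1 ^ 0 = 1
(A | E) | (E ^ A) = 1 | 1 = 1
~((A | E) | (E ^ A)) = ~1 = 0
~~((A | E) | (E ^ A)) = ~0 = 1
~~((A | E) | (E ^ A)) & A = 1 & 0 = 0
~(~~((A | E) | (E ^ A)) & A) = ~0 = 1
A ^ ~(~~((A | E) | (E ^ A)) & A) = 0 ^ 1 = 1
E ^ A = 1 ^ 0 = 1
A ^ (E ^ A) = 0 ^ 1 = 1
(A ^ ~(~~((A | E) | (E ^ A)) & A)) <-> (A ^ (E ^ A)) = 1 <-> 1 = 1
A ^ E = 0 ^ 1 = 1
(A ^ E) <-> E = 1 <-> 1 = 1
~((A ^ E) <-> E) = ~1 = 0
~((A ^ E) <-> E) -> E = 0 -> 1 = 1
(~((A ^ E) <-> E) -> E) ^ A = 1 ^ 0 = 1
((~((A ^ E) <-> E) -> E) ^ A) <-> E = 1 <-> 1 = 1
((A ^ ~(~~((A | E) | (E ^ A)) & A)) <-> (A ^ (E ^ A))) <-> (((~((A ^ E) <-> E) -> E) ^ A) <-> E) = 1 <-> 1 = 1

1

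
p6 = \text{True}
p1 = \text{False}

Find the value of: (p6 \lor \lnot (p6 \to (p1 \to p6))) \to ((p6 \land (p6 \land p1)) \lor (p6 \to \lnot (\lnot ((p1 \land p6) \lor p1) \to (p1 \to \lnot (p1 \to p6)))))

\text{False}

p1 \to p6 = \text{False} \to \text{True} = \text{True}
p6 \to (p1 \to p6) = \text{True} \to \text{True} = \text{True}
\lnot (p6 \to (p1 \to p6)) = \lnot \text{True} = \text{False}
p6 \lor \lnot (p6 \to (p1 \to p6)) = \text{True} \lor \text{False} = \text{True}
p6 \land p1 = \text{True} \land \text{False} = \text{False}
p6 \land (p6 \land p1) = \text{True} \land \text{False} = \text{False}
p1 \land p6 = \text{False} \land \text{True} = \text{False}
(p1 \land p6) \lor p1 = \text{False} \lor \text{False} = \text{False}
\lnot ((p1 \land p6) \lor p1) = \lnot \text{False} = \text{True}
p1 \to p6 = \text{False} \to \text{True} = \text{True}
\lnot (p1 \to p6) = \lnot \text{True} = \text{False}
p1 \to \lnot (p1 \to p6) = \text{False} \to \text{False} = \text{True}
\lnot ((p1 \land p6) \lor p1) \to (p1 \to \lnot (p1 \to p6)) = \text{True} \to \text{True} = \text{True}
\lnot (\lnot ((p1 \land p6) \lor p1) \to (p1 \to \lnot (p1 \to p6))) = \lnot \text{True} = \text{False}
p6 \to \lnot (\lnot ((p1 \land p6) \lor p1) \to (p1 \to \lnot (p1 \to p6))) = \text{True} \to \text{False} = \text{False}
(p6 \land (p6 \land p1)) \lor (p6 \to \lnot (\lnot ((p1 \land p6) \lor p1) \to (p1 \to \lnot (p1 \to p6)))) = \text{False} \lor \text{False} = \text{False}
(p6 \lor \lnot (p6 \to (p1 \to p6))) \to ((p6 \land (p6 \land p1)) \lor (p6 \to \lnot (\lnot ((p1 \land p6) \lor p1) \to (p1 \to \lnot (p1 \to p6))))) = \text{True} \to \text{False} = \text{False}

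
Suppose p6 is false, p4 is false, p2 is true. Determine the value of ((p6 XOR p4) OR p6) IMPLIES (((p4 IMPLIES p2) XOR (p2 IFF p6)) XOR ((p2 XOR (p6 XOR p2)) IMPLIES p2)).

Substituting p6=false, p4=false, p2=true:
p6 XOR p4 = false XOR false = false
(p6 XOR p4) OR p6 = false OR false = false
p4 IMPLIES p2 = false IMPLIES true = true
p2 IFF p6 = true IFF false = false
(p4 IMPLIES p2) XOR (p2 IFF p6) = true XOR false = true
p6 XOR p2 = false XOR true = true
p2 XOR (p6 XOR p2) = true XOR true = false
(p2 XOR (p6 XOR p2)) IMPLIES p2 = false IMPLIES true = true
((p4 IMPLIES p2) XOR (p2 IFF p6)) XOR ((p2 XOR (p6 XOR p2)) IMPLIES p2) = true XOR true = false
((p6 XOR p4) OR p6) IMPLIES (((p4 IMPLIES p2) XOR (p2 IFF p6)) XOR ((p2 XOR (p6 XOR p2)) IMPLIES p2)) = false IMPLIES false = true

true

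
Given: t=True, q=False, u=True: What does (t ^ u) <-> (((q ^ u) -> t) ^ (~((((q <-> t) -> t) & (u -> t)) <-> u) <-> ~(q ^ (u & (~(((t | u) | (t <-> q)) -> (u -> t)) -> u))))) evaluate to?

t ^ u = True ^ True = False
q ^ u = False ^ True = True
(q ^ u) -> t = True -> True = True
q <-> t = False <-> True = False
(q <-> t) -> t = False -> True = True
u -> t = True -> True = True
((q <-> t) -> t) & (u -> t) = True & True = True
(((q <-> t) -> t) & (u -> t)) <-> u = True <-> True = True
~((((q <-> t) -> t) & (u -> t)) <-> u) = ~True = False
t | u = True | True = True
t <-> q = True <-> False = False
(t | u) | (t <-> q) = True | False = True
u -> t = True -> True = True
((t | u) | (t <-> q)) -> (u -> t) = True -> True = True
~(((t | u) | (t <-> q)) -> (u -> t)) = ~True = False
~(((t | u) | (t <-> q)) -> (u -> t)) -> u = False -> True = True
u & (~(((t | u) | (t <-> q)) -> (u -> t)) -> u) = True & True = True
q ^ (u & (~(((t | u) | (t <-> q)) -> (u -> t)) -> u)) = False ^ True = True
~(q ^ (u & (~(((t | u) | (t <-> q)) -> (u -> t)) -> u))) = ~True = False
~((((q <-> t) -> t) & (u -> t)) <-> u) <-> ~(q ^ (u & (~(((t | u) | (t <-> q)) -> (u -> t)) -> u))) = False <-> False = True
((q ^ u) -> t) ^ (~((((q <-> t) -> t) & (u -> t)) <-> u) <-> ~(q ^ (u & (~(((t | u) | (t <-> q)) -> (u -> t)) -> u)))) = True ^ True = False
(t ^ u) <-> (((q ^ u) -> t) ^ (~((((q <-> t) -> t) & (u -> t)) <-> u) <-> ~(q ^ (u & (~(((t | u) | (t <-> q)) -> (u -> t)) -> u))))) = False <-> False = True

True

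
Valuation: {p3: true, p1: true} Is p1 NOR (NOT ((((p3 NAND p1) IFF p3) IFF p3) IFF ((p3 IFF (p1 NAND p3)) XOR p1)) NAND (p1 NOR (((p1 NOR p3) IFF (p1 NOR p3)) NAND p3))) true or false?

false

Substituting p3=true, p1=true:
p3 NAND p1 = true NAND true = false
(p3 NAND p1) IFF p3 = false IFF true = false
((p3 NAND p1) IFF p3) IFF p3 = false IFF true = false
p1 NAND p3 = true NAND true = false
p3 IFF (p1 NAND p3) = true IFF false = false
(p3 IFF (p1 NAND p3)) XOR p1 = false XOR true = true
(((p3 NAND p1) IFF p3) IFF p3) IFF ((p3 IFF (p1 NAND p3)) XOR p1) = false IFF true = false
NOT ((((p3 NAND p1) IFF p3) IFF p3) IFF ((p3 IFF (p1 NAND p3)) XOR p1)) = NOT false = true
p1 NOR p3 = true NOR true = false
p1 NOR p3 = true NOR true = false
(p1 NOR p3) IFF (p1 NOR p3) = false IFF false = true
((p1 NOR p3) IFF (p1 NOR p3)) NAND p3 = true NAND true = false
p1 NOR (((p1 NOR p3) IFF (p1 NOR p3)) NAND p3) = true NOR false = false
NOT ((((p3 NAND p1) IFF p3) IFF p3) IFF ((p3 IFF (p1 NAND p3)) XOR p1)) NAND (p1 NOR (((p1 NOR p3) IFF (p1 NOR p3)) NAND p3)) = true NAND false = true
p1 NOR (NOT ((((p3 NAND p1) IFF p3) IFF p3) IFF ((p3 IFF (p1 NAND p3)) XOR p1)) NAND (p1 NOR (((p1 NOR p3) IFF (p1 NOR p3)) NAND p3))) = true NOR true = false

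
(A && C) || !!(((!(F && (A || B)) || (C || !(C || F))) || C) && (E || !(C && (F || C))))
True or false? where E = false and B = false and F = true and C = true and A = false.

Substituting E=false, B=false, F=true, C=true, A=false:
A && C = false && true = false
A || B = false || false = false
F && (A || B) = true && false = false
!(F && (A || B)) = !false = true
C || F = true || true = true
!(C || F) = !true = false
C || !(C || F) = true || false = true
!(F && (A || B)) || (C || !(C || F)) = true || true = true
(!(F && (A || B)) || (C || !(C || F))) || C = true || true = true
F || C = true || true = true
C && (F || C) = true && true = true
!(C && (F || C)) = !true = false
E || !(C && (F || C)) = false || false = false
((!(F && (A || B)) || (C || !(C || F))) || C) && (E || !(C && (F || C))) = true && false = false
!(((!(F && (A || B)) || (C || !(C || F))) || C) && (E || !(C && (F || C)))) = !false = true
!!(((!(F && (A || B)) || (C || !(C || F))) || C) && (E || !(C && (F || C)))) = !true = false
(A && C) || !!(((!(F && (A || B)) || (C || !(C || F))) || C) && (E || !(C && (F || C)))) = false || false = false

false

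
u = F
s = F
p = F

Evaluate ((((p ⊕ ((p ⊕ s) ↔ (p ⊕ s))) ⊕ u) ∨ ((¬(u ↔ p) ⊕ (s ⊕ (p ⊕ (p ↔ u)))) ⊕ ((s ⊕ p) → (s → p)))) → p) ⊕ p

p ⊕ s = F ⊕ F = F
p ⊕ s = F ⊕ F = F
(p ⊕ s) ↔ (p ⊕ s) = F ↔ F = T
p ⊕ ((p ⊕ s) ↔ (p ⊕ s)) = F ⊕ T = T
(p ⊕ ((p ⊕ s) ↔ (p ⊕ s))) ⊕ u = T ⊕ F = T
u ↔ p = F ↔ F = T
¬(u ↔ p) = ¬T = F
p ↔ u = F ↔ F = T
p ⊕ (p ↔ u) = F ⊕ T = T
s ⊕ (p ⊕ (p ↔ u)) = F ⊕ T = T
¬(u ↔ p) ⊕ (s ⊕ (p ⊕ (p ↔ u))) = F ⊕ T = T
s ⊕ p = F ⊕ F = F
s → p = F → F = T
(s ⊕ p) → (s → p) = F → T = T
(¬(u ↔ p) ⊕ (s ⊕ (p ⊕ (p ↔ u)))) ⊕ ((s ⊕ p) → (s → p)) = T ⊕ T = F
((p ⊕ ((p ⊕ s) ↔ (p ⊕ s))) ⊕ u) ∨ ((¬(u ↔ p) ⊕ (s ⊕ (p ⊕ (p ↔ u)))) ⊕ ((s ⊕ p) → (s → p))) = T ∨ F = T
(((p ⊕ ((p ⊕ s) ↔ (p ⊕ s))) ⊕ u) ∨ ((¬(u ↔ p) ⊕ (s ⊕ (p ⊕ (p ↔ u)))) ⊕ ((s ⊕ p) → (s → p)))) → p = T → F = F
((((p ⊕ ((p ⊕ s) ↔ (p ⊕ s))) ⊕ u) ∨ ((¬(u ↔ p) ⊕ (s ⊕ (p ⊕ (p ↔ u)))) ⊕ ((s ⊕ p) → (s → p)))) → p) ⊕ p = F ⊕ F = F

F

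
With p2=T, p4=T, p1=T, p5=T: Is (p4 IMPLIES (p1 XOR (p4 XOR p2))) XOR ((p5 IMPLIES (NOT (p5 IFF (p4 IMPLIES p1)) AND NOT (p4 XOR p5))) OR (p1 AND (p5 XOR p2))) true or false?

p4 XOR p2 = T XOR T = F
p1 XOR (p4 XOR p2) = T XOR F = T
p4 IMPLIES (p1 XOR (p4 XOR p2)) = T IMPLIES T = T
p4 IMPLIES p1 = T IMPLIES T = T
p5 IFF (p4 IMPLIES p1) = T IFF T = T
NOT (p5 IFF (p4 IMPLIES p1)) = NOT T = F
p4 XOR p5 = T XOR T = F
NOT (p4 XOR p5) = NOT F = T
NOT (p5 IFF (p4 IMPLIES p1)) AND NOT (p4 XOR p5) = F AND T = F
p5 IMPLIES (NOT (p5 IFF (p4 IMPLIES p1)) AND NOT (p4 XOR p5)) = T IMPLIES F = F
p5 XOR p2 = T XOR T = F
p1 AND (p5 XOR p2) = T AND F = F
(p5 IMPLIES (NOT (p5 IFF (p4 IMPLIES p1)) AND NOT (p4 XOR p5))) OR (p1 AND (p5 XOR p2)) = F OR F = F
(p4 IMPLIES (p1 XOR (p4 XOR p2))) XOR ((p5 IMPLIES (NOT (p5 IFF (p4 IMPLIES p1)) AND NOT (p4 XOR p5))) OR (p1 AND (p5 XOR p2))) = T XOR F = T

T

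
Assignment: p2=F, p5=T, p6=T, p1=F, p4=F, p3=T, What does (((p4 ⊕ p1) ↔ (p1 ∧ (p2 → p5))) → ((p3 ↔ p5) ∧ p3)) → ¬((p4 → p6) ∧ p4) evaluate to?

T

p4 ⊕ p1 = F ⊕ F = F
p2 → p5 = F → T = T
p1 ∧ (p2 → p5) = F ∧ T = F
(p4 ⊕ p1) ↔ (p1 ∧ (p2 → p5)) = F ↔ F = T
p3 ↔ p5 = T ↔ T = T
(p3 ↔ p5) ∧ p3 = T ∧ T = T
((p4 ⊕ p1) ↔ (p1 ∧ (p2 → p5))) → ((p3 ↔ p5) ∧ p3) = T → T = T
p4 → p6 = F → T = T
(p4 → p6) ∧ p4 = T ∧ F = F
¬((p4 → p6) ∧ p4) = ¬F = T
(((p4 ⊕ p1) ↔ (p1 ∧ (p2 → p5))) → ((p3 ↔ p5) ∧ p3)) → ¬((p4 → p6) ∧ p4) = T → T = T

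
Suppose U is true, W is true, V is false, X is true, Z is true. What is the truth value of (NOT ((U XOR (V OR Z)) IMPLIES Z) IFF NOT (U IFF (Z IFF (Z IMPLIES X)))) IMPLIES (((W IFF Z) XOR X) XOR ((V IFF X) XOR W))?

V OR Z = False OR True = True
U XOR (V OR Z) = True XOR True = False
(U XOR (V OR Z)) IMPLIES Z = False IMPLIES True = True
NOT ((U XOR (V OR Z)) IMPLIES Z) = NOT True = False
Z IMPLIES X = True IMPLIES True = True
Z IFF (Z IMPLIES X) = True IFF True = True
U IFF (Z IFF (Z IMPLIES X)) = True IFF True = True
NOT (U IFF (Z IFF (Z IMPLIES X))) = NOT True = False
NOT ((U XOR (V OR Z)) IMPLIES Z) IFF NOT (U IFF (Z IFF (Z IMPLIES X))) = False IFF False = True
W IFF Z = True IFF True = True
(W IFF Z) XOR X = True XOR True = False
V IFF X = False IFF True = False
(V IFF X) XOR W = False XOR True = True
((W IFF Z) XOR X) XOR ((V IFF X) XOR W) = False XOR True = True
(NOT ((U XOR (V OR Z)) IMPLIES Z) IFF NOT (U IFF (Z IFF (Z IMPLIES X)))) IMPLIES (((W IFF Z) XOR X) XOR ((V IFF X) XOR W)) = True IMPLIES True = True

True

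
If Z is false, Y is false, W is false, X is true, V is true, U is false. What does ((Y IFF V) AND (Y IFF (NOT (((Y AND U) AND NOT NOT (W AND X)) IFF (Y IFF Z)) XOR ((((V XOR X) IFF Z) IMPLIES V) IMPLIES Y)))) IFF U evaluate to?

True

Y IFF V = False IFF True = False
Y AND U = False AND False = False
W AND X = False AND True = False
NOT (W AND X) = NOT False = True
NOT NOT (W AND X) = NOT True = False
(Y AND U) AND NOT NOT (W AND X) = False AND False = False
Y IFF Z = False IFF False = True
((Y AND U) AND NOT NOT (W AND X)) IFF (Y IFF Z) = False IFF True = False
NOT (((Y AND U) AND NOT NOT (W AND X)) IFF (Y IFF Z)) = NOT False = True
V XOR X = True XOR True = False
(V XOR X) IFF Z = False IFF False = True
((V XOR X) IFF Z) IMPLIES V = True IMPLIES True = True
(((V XOR X) IFF Z) IMPLIES V) IMPLIES Y = True IMPLIES False = False
NOT (((Y AND U) AND NOT NOT (W AND X)) IFF (Y IFF Z)) XOR ((((V XOR X) IFF Z) IMPLIES V) IMPLIES Y) = True XOR False = True
Y IFF (NOT (((Y AND U) AND NOT NOT (W AND X)) IFF (Y IFF Z)) XOR ((((V XOR X) IFF Z) IMPLIES V) IMPLIES Y)) = False IFF True = False
(Y IFF V) AND (Y IFF (NOT (((Y AND U) AND NOT NOT (W AND X)) IFF (Y IFF Z)) XOR ((((V XOR X) IFF Z) IMPLIES V) IMPLIES Y))) = False AND False = False
((Y IFF V) AND (Y IFF (NOT (((Y AND U) AND NOT NOT (W AND X)) IFF (Y IFF Z)) XOR ((((V XOR X) IFF Z) IMPLIES V) IMPLIES Y)))) IFF U = False IFF False = True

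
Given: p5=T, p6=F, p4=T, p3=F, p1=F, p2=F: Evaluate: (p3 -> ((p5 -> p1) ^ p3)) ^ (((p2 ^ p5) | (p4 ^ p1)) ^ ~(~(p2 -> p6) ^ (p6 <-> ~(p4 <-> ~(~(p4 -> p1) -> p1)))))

p5 -> p1 = T -> F = F
(p5 -> p1) ^ p3 = F ^ F = F
p3 -> ((p5 -> p1) ^ p3) = F -> F = T
p2 ^ p5 = F ^ T = T
p4 ^ p1 = T ^ F = T
(p2 ^ p5) | (p4 ^ p1) = T | T = T
p2 -> p6 = F -> F = T
~(p2 -> p6) = ~T = F
p4 -> p1 = T -> F = F
~(p4 -> p1) = ~F = T
~(p4 -> p1) -> p1 = T -> F = F
~(~(p4 -> p1) -> p1) = ~F = T
p4 <-> ~(~(p4 -> p1) -> p1) = T <-> T = T
~(p4 <-> ~(~(p4 -> p1) -> p1)) = ~T = F
p6 <-> ~(p4 <-> ~(~(p4 -> p1) -> p1)) = F <-> F = T
~(p2 -> p6) ^ (p6 <-> ~(p4 <-> ~(~(p4 -> p1) -> p1))) = F ^ T = T
~(~(p2 -> p6) ^ (p6 <-> ~(p4 <-> ~(~(p4 -> p1) -> p1)))) = ~T = F
((p2 ^ p5) | (p4 ^ p1)) ^ ~(~(p2 -> p6) ^ (p6 <-> ~(p4 <-> ~(~(p4 -> p1) -> p1)))) = T ^ F = T
(p3 -> ((p5 -> p1) ^ p3)) ^ (((p2 ^ p5) | (p4 ^ p1)) ^ ~(~(p2 -> p6) ^ (p6 <-> ~(p4 <-> ~(~(p4 -> p1) -> p1))))) = T ^ T = F

F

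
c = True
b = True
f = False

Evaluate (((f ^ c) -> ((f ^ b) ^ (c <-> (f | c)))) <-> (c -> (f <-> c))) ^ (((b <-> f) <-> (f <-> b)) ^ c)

True

f ^ c = False ^ True = True
f ^ b = False ^ True = True
f | c = False | True = True
c <-> (f | c) = True <-> True = True
(f ^ b) ^ (c <-> (f | c)) = True ^ True = False
(f ^ c) -> ((f ^ b) ^ (c <-> (f | c))) = True -> False = False
f <-> c = False <-> True = False
c -> (f <-> c) = True -> False = False
((f ^ c) -> ((f ^ b) ^ (c <-> (f | c)))) <-> (c -> (f <-> c)) = False <-> False = True
b <-> f = True <-> False = False
f <-> b = False <-> True = False
(b <-> f) <-> (f <-> b) = False <-> False = True
((b <-> f) <-> (f <-> b)) ^ c = True ^ True = False
(((f ^ c) -> ((f ^ b) ^ (c <-> (f | c)))) <-> (c -> (f <-> c))) ^ (((b <-> f) <-> (f <-> b)) ^ c) = True ^ False = True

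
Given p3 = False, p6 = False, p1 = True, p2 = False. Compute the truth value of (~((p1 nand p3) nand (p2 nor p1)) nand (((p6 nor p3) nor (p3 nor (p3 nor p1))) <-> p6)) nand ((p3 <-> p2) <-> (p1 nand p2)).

False

Substituting p3=False, p6=False, p1=True, p2=False:
p1 nand p3 = True nand False = True
p2 nor p1 = False nor True = False
(p1 nand p3) nand (p2 nor p1) = True nand False = True
~((p1 nand p3) nand (p2 nor p1)) = ~True = False
p6 nor p3 = False nor False = True
p3 nor p1 = False nor True = False
p3 nor (p3 nor p1) = False nor False = True
(p6 nor p3) nor (p3 nor (p3 nor p1)) = True nor True = False
((p6 nor p3) nor (p3 nor (p3 nor p1))) <-> p6 = False <-> False = True
~((p1 nand p3) nand (p2 nor p1)) nand (((p6 nor p3) nor (p3 nor (p3 nor p1))) <-> p6) = False nand True = True
p3 <-> p2 = False <-> False = True
p1 nand p2 = True nand False = True
(p3 <-> p2) <-> (p1 nand p2) = True <-> True = True
(~((p1 nand p3) nand (p2 nor p1)) nand (((p6 nor p3) nor (p3 nor (p3 nor p1))) <-> p6)) nand ((p3 <-> p2) <-> (p1 nand p2)) = True nand True = False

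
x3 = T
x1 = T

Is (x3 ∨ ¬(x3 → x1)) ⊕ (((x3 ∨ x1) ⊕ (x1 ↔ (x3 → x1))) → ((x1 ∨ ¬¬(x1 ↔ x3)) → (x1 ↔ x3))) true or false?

F

x3 → x1 = T → T = T
¬(x3 → x1) = ¬T = F
x3 ∨ ¬(x3 → x1) = T ∨ F = T
x3 ∨ x1 = T ∨ T = T
x3 → x1 = T → T = T
x1 ↔ (x3 → x1) = T ↔ T = T
(x3 ∨ x1) ⊕ (x1 ↔ (x3 → x1)) = T ⊕ T = F
x1 ↔ x3 = T ↔ T = T
¬(x1 ↔ x3) = ¬T = F
¬¬(x1 ↔ x3) = ¬F = T
x1 ∨ ¬¬(x1 ↔ x3) = T ∨ T = T
x1 ↔ x3 = T ↔ T = T
(x1 ∨ ¬¬(x1 ↔ x3)) → (x1 ↔ x3) = T → T = T
((x3 ∨ x1) ⊕ (x1 ↔ (x3 → x1))) → ((x1 ∨ ¬¬(x1 ↔ x3)) → (x1 ↔ x3)) = F → T = T
(x3 ∨ ¬(x3 → x1)) ⊕ (((x3 ∨ x1) ⊕ (x1 ↔ (x3 → x1))) → ((x1 ∨ ¬¬(x1 ↔ x3)) → (x1 ↔ x3))) = T ⊕ T = F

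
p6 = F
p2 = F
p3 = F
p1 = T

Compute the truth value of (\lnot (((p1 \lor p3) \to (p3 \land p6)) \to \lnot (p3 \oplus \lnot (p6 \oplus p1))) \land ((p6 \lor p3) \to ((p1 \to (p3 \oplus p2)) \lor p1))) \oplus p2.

Substituting p6=F, p2=F, p3=F, p1=T:
p1 \lor p3 = T \lor F = T
p3 \land p6 = F \land F = F
(p1 \lor p3) \to (p3 \land p6) = T \to F = F
p6 \oplus p1 = F \oplus T = T
\lnot (p6 \oplus p1) = \lnot T = F
p3 \oplus \lnot (p6 \oplus p1) = F \oplus F = F
\lnot (p3 \oplus \lnot (p6 \oplus p1)) = \lnot F = T
((p1 \lor p3) \to (p3 \land p6)) \to \lnot (p3 \oplus \lnot (p6 \oplus p1)) = F \to T = T
\lnot (((p1 \lor p3) \to (p3 \land p6)) \to \lnot (p3 \oplus \lnot (p6 \oplus p1))) = \lnot T = F
p6 \lor p3 = F \lor F = F
p3 \oplus p2 = F \oplus F = F
p1 \to (p3 \oplus p2) = T \to F = F
(p1 \to (p3 \oplus p2)) \lor p1 = F \lor T = T
(p6 \lor p3) \to ((p1 \to (p3 \oplus p2)) \lor p1) = F \to T = T
\lnot (((p1 \lor p3) \to (p3 \land p6)) \to \lnot (p3 \oplus \lnot (p6 \oplus p1))) \land ((p6 \lor p3) \to ((p1 \to (p3 \oplus p2)) \lor p1)) = F \land T = F
(\lnot (((p1 \lor p3) \to (p3 \land p6)) \to \lnot (p3 \oplus \lnot (p6 \oplus p1))) \land ((p6 \lor p3) \to ((p1 \to (p3 \oplus p2)) \lor p1))) \oplus p2 = F \oplus F = F

F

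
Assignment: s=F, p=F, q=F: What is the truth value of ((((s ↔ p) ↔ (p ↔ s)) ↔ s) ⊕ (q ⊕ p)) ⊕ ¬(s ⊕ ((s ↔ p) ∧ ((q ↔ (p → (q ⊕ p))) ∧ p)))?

Substituting s=F, p=F, q=F:
s ↔ p = F ↔ F = T
p ↔ s = F ↔ F = T
(s ↔ p) ↔ (p ↔ s) = T ↔ T = T
((s ↔ p) ↔ (p ↔ s)) ↔ s = T ↔ F = F
q ⊕ p = F ⊕ F = F
(((s ↔ p) ↔ (p ↔ s)) ↔ s) ⊕ (q ⊕ p) = F ⊕ F = F
s ↔ p = F ↔ F = T
q ⊕ p = F ⊕ F = F
p → (q ⊕ p) = F → F = T
q ↔ (p → (q ⊕ p)) = F ↔ T = F
(q ↔ (p → (q ⊕ p))) ∧ p = F ∧ F = F
(s ↔ p) ∧ ((q ↔ (p → (q ⊕ p))) ∧ p) = T ∧ F = F
s ⊕ ((s ↔ p) ∧ ((q ↔ (p → (q ⊕ p))) ∧ p)) = F ⊕ F = F
¬(s ⊕ ((s ↔ p) ∧ ((q ↔ (p → (q ⊕ p))) ∧ p))) = ¬F = T
((((s ↔ p) ↔ (p ↔ s)) ↔ s) ⊕ (q ⊕ p)) ⊕ ¬(s ⊕ ((s ↔ p) ∧ ((q ↔ (p → (q ⊕ p))) ∧ p))) = F ⊕ T = T

T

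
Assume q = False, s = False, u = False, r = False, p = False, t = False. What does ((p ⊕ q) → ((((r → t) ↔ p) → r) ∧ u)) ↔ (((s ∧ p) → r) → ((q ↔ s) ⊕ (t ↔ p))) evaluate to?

False

Substituting q=False, s=False, u=False, r=False, p=False, t=False:
p ⊕ q = False ⊕ False = False
r → t = False → False = True
(r → t) ↔ p = True ↔ False = False
((r → t) ↔ p) → r = False → False = True
(((r → t) ↔ p) → r) ∧ u = True ∧ False = False
(p ⊕ q) → ((((r → t) ↔ p) → r) ∧ u) = False → False = True
s ∧ p = False ∧ False = False
(s ∧ p) → r = False → False = True
q ↔ s = False ↔ False = True
t ↔ p = False ↔ False = True
(q ↔ s) ⊕ (t ↔ p) = True ⊕ True = False
((s ∧ p) → r) → ((q ↔ s) ⊕ (t ↔ p)) = True → False = False
((p ⊕ q) → ((((r → t) ↔ p) → r) ∧ u)) ↔ (((s ∧ p) → r) → ((q ↔ s) ⊕ (t ↔ p))) = True ↔ False = False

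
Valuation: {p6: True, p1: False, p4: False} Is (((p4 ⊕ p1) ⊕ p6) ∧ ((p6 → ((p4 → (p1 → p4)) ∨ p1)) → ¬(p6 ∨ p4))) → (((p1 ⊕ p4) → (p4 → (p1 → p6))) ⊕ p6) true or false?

True

Substituting p6=True, p1=False, p4=False:
p4 ⊕ p1 = False ⊕ False = False
(p4 ⊕ p1) ⊕ p6 = False ⊕ True = True
p1 → p4 = False → False = True
p4 → (p1 → p4) = False → True = True
(p4 → (p1 → p4)) ∨ p1 = True ∨ False = True
p6 → ((p4 → (p1 → p4)) ∨ p1) = True → True = True
p6 ∨ p4 = True ∨ False = True
¬(p6 ∨ p4) = ¬True = False
(p6 → ((p4 → (p1 → p4)) ∨ p1)) → ¬(p6 ∨ p4) = True → False = False
((p4 ⊕ p1) ⊕ p6) ∧ ((p6 → ((p4 → (p1 → p4)) ∨ p1)) → ¬(p6 ∨ p4)) = True ∧ False = False
p1 ⊕ p4 = False ⊕ False = False
p1 → p6 = False → True = True
p4 → (p1 → p6) = False → True = True
(p1 ⊕ p4) → (p4 → (p1 → p6)) = False → True = True
((p1 ⊕ p4) → (p4 → (p1 → p6))) ⊕ p6 = True ⊕ True = False
(((p4 ⊕ p1) ⊕ p6) ∧ ((p6 → ((p4 → (p1 → p4)) ∨ p1)) → ¬(p6 ∨ p4))) → (((p1 ⊕ p4) → (p4 → (p1 → p6))) ⊕ p6) = False → False = True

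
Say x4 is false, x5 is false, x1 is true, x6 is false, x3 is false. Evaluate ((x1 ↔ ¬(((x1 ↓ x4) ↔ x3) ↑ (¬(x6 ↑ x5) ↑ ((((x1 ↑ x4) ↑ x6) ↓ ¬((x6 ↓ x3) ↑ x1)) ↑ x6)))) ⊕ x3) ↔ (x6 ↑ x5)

True

Substituting x4=False, x5=False, x1=True, x6=False, x3=False:
x1 ↓ x4 = True ↓ False = False
(x1 ↓ x4) ↔ x3 = False ↔ False = True
x6 ↑ x5 = False ↑ False = True
¬(x6 ↑ x5) = ¬True = False
x1 ↑ x4 = True ↑ False = True
(x1 ↑ x4) ↑ x6 = True ↑ False = True
x6 ↓ x3 = False ↓ False = True
(x6 ↓ x3) ↑ x1 = True ↑ True = False
¬((x6 ↓ x3) ↑ x1) = ¬False = True
((x1 ↑ x4) ↑ x6) ↓ ¬((x6 ↓ x3) ↑ x1) = True ↓ True = False
(((x1 ↑ x4) ↑ x6) ↓ ¬((x6 ↓ x3) ↑ x1)) ↑ x6 = False ↑ False = True
¬(x6 ↑ x5) ↑ ((((x1 ↑ x4) ↑ x6) ↓ ¬((x6 ↓ x3) ↑ x1)) ↑ x6) = False ↑ True = True
((x1 ↓ x4) ↔ x3) ↑ (¬(x6 ↑ x5) ↑ ((((x1 ↑ x4) ↑ x6) ↓ ¬((x6 ↓ x3) ↑ x1)) ↑ x6)) = True ↑ True = False
¬(((x1 ↓ x4) ↔ x3) ↑ (¬(x6 ↑ x5) ↑ ((((x1 ↑ x4) ↑ x6) ↓ ¬((x6 ↓ x3) ↑ x1)) ↑ x6))) = ¬False = True
x1 ↔ ¬(((x1 ↓ x4) ↔ x3) ↑ (¬(x6 ↑ x5) ↑ ((((x1 ↑ x4) ↑ x6) ↓ ¬((x6 ↓ x3) ↑ x1)) ↑ x6))) = True ↔ True = True
(x1 ↔ ¬(((x1 ↓ x4) ↔ x3) ↑ (¬(x6 ↑ x5) ↑ ((((x1 ↑ x4) ↑ x6) ↓ ¬((x6 ↓ x3) ↑ x1)) ↑ x6)))) ⊕ x3 = True ⊕ False = True
x6 ↑ x5 = False ↑ False = True
((x1 ↔ ¬(((x1 ↓ x4) ↔ x3) ↑ (¬(x6 ↑ x5) ↑ ((((x1 ↑ x4) ↑ x6) ↓ ¬((x6 ↓ x3) ↑ x1)) ↑ x6)))) ⊕ x3) ↔ (x6 ↑ x5) = True ↔ True = True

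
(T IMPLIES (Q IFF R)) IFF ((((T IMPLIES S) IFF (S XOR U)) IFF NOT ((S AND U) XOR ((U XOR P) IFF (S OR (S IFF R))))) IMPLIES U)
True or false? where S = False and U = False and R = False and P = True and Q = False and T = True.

True

Substituting S=False, U=False, R=False, P=True, Q=False, T=True:
Q IFF R = False IFF False = True
T IMPLIES (Q IFF R) = True IMPLIES True = True
T IMPLIES S = True IMPLIES False = False
S XOR U = False XOR False = False
(T IMPLIES S) IFF (S XOR U) = False IFF False = True
S AND U = False AND False = False
U XOR P = False XOR True = True
S IFF R = False IFF False = True
S OR (S IFF R) = False OR True = True
(U XOR P) IFF (S OR (S IFF R)) = True IFF True = True
(S AND U) XOR ((U XOR P) IFF (S OR (S IFF R))) = False XOR True = True
NOT ((S AND U) XOR ((U XOR P) IFF (S OR (S IFF R)))) = NOT True = False
((T IMPLIES S) IFF (S XOR U)) IFF NOT ((S AND U) XOR ((U XOR P) IFF (S OR (S IFF R)))) = True IFF False = False
(((T IMPLIES S) IFF (S XOR U)) IFF NOT ((S AND U) XOR ((U XOR P) IFF (S OR (S IFF R))))) IMPLIES U = False IMPLIES False = True
(T IMPLIES (Q IFF R)) IFF ((((T IMPLIES S) IFF (S XOR U)) IFF NOT ((S AND U) XOR ((U XOR P) IFF (S OR (S IFF R))))) IMPLIES U) = True IFF True = True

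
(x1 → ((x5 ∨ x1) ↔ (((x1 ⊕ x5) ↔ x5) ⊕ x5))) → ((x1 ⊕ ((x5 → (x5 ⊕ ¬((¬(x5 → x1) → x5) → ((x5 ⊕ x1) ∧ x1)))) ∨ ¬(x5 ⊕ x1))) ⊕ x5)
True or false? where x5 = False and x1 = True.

x5 ∨ x1 = False ∨ True = True
x1 ⊕ x5 = True ⊕ False = True
(x1 ⊕ x5) ↔ x5 = True ↔ False = False
((x1 ⊕ x5) ↔ x5) ⊕ x5 = False ⊕ False = False
(x5 ∨ x1) ↔ (((x1 ⊕ x5) ↔ x5) ⊕ x5) = True ↔ False = False
x1 → ((x5 ∨ x1) ↔ (((x1 ⊕ x5) ↔ x5) ⊕ x5)) = True → False = False
x5 → x1 = False → True = True
¬(x5 → x1) = ¬True = False
¬(x5 → x1) → x5 = False → False = True
x5 ⊕ x1 = False ⊕ True = True
(x5 ⊕ x1) ∧ x1 = True ∧ True = True
(¬(x5 → x1) → x5) → ((x5 ⊕ x1) ∧ x1) = True → True = True
¬((¬(x5 → x1) → x5) → ((x5 ⊕ x1) ∧ x1)) = ¬True = False
x5 ⊕ ¬((¬(x5 → x1) → x5) → ((x5 ⊕ x1) ∧ x1)) = False ⊕ False = False
x5 → (x5 ⊕ ¬((¬(x5 → x1) → x5) → ((x5 ⊕ x1) ∧ x1))) = False → False = True
x5 ⊕ x1 = False ⊕ True = True
¬(x5 ⊕ x1) = ¬True = False
(x5 → (x5 ⊕ ¬((¬(x5 → x1) → x5) → ((x5 ⊕ x1) ∧ x1)))) ∨ ¬(x5 ⊕ x1) = True ∨ False = True
x1 ⊕ ((x5 → (x5 ⊕ ¬((¬(x5 → x1) → x5) → ((x5 ⊕ x1) ∧ x1)))) ∨ ¬(x5 ⊕ x1)) = True ⊕ True = False
(x1 ⊕ ((x5 → (x5 ⊕ ¬((¬(x5 → x1) → x5) → ((x5 ⊕ x1) ∧ x1)))) ∨ ¬(x5 ⊕ x1))) ⊕ x5 = False ⊕ False = False
(x1 → ((x5 ∨ x1) ↔ (((x1 ⊕ x5) ↔ x5) ⊕ x5))) → ((x1 ⊕ ((x5 → (x5 ⊕ ¬((¬(x5 → x1) → x5) → ((x5 ⊕ x1) ∧ x1)))) ∨ ¬(x5 ⊕ x1))) ⊕ x5) = False → False = True

True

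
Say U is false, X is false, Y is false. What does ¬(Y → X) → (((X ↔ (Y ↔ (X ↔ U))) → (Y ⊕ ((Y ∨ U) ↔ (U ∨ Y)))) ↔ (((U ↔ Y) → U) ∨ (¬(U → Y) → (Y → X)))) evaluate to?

Y → X = F → F = T
¬(Y → X) = ¬T = F
X ↔ U = F ↔ F = T
Y ↔ (X ↔ U) = F ↔ T = F
X ↔ (Y ↔ (X ↔ U)) = F ↔ F = T
Y ∨ U = F ∨ F = F
U ∨ Y = F ∨ F = F
(Y ∨ U) ↔ (U ∨ Y) = F ↔ F = T
Y ⊕ ((Y ∨ U) ↔ (U ∨ Y)) = F ⊕ T = T
(X ↔ (Y ↔ (X ↔ U))) → (Y ⊕ ((Y ∨ U) ↔ (U ∨ Y))) = T → T = T
U ↔ Y = F ↔ F = T
(U ↔ Y) → U = T → F = F
U → Y = F → F = T
¬(U → Y) = ¬T = F
Y → X = F → F = T
¬(U → Y) → (Y → X) = F → T = T
((U ↔ Y) → U) ∨ (¬(U → Y) → (Y → X)) = F ∨ T = T
((X ↔ (Y ↔ (X ↔ U))) → (Y ⊕ ((Y ∨ U) ↔ (U ∨ Y)))) ↔ (((U ↔ Y) → U) ∨ (¬(U → Y) → (Y → X))) = T ↔ T = T
¬(Y → X) → (((X ↔ (Y ↔ (X ↔ U))) → (Y ⊕ ((Y ∨ U) ↔ (U ∨ Y)))) ↔ (((U ↔ Y) → U) ∨ (¬(U → Y) → (Y → X)))) = F → T = T

T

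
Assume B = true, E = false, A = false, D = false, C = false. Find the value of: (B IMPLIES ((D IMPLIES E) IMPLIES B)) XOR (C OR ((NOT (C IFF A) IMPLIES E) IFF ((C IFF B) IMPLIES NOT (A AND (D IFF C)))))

Substituting B=true, E=false, A=false, D=false, C=false:
D IMPLIES E = false IMPLIES false = true
(D IMPLIES E) IMPLIES B = true IMPLIES true = true
B IMPLIES ((D IMPLIES E) IMPLIES B) = true IMPLIES true = true
C IFF A = false IFF false = true
NOT (C IFF A) = NOT true = false
NOT (C IFF A) IMPLIES E = false IMPLIES false = true
C IFF B = false IFF true = false
D IFF C = false IFF false = true
A AND (D IFF C) = false AND true = false
NOT (A AND (D IFF C)) = NOT false = true
(C IFF B) IMPLIES NOT (A AND (D IFF C)) = false IMPLIES true = true
(NOT (C IFF A) IMPLIES E) IFF ((C IFF B) IMPLIES NOT (A AND (D IFF C))) = true IFF true = true
C OR ((NOT (C IFF A) IMPLIES E) IFF ((C IFF B) IMPLIES NOT (A AND (D IFF C)))) = false OR true = true
(B IMPLIES ((D IMPLIES E) IMPLIES B)) XOR (C OR ((NOT (C IFF A) IMPLIES E) IFF ((C IFF B) IMPLIES NOT (A AND (D IFF C))))) = true XOR true = false

false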